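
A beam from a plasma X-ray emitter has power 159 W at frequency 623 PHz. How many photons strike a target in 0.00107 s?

Total energy: E_total = P·t = 159 × 0.00107 = 0.1701 J.
Per-photon energy: E = 4.128·10^-16 J.
N = E_total / E_photon = 4.12·10^14.

4.12·10^14 photons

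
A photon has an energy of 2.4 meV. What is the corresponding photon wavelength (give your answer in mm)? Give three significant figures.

Use h = 6.62607015e-34 J·s, c = 2.99792458e8 m/s, 1 eV = 1.602176634e-19 J.
In SI units: E = 2.4 meV = 3.8452e-22 J.
Apply λ = hc/E: λ = 5.166e-4 m.
Converting to mm: λ = 0.5166 mm ≈ 0.517 mm.

0.517 mm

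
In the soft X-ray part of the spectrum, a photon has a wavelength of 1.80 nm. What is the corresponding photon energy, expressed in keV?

Convert to SI: λ = 1.80 nm = 1.80 × 10^-9 m.
For a photon E = hc/λ, so E = 1.104 × 10^-16 J.
Converting to keV: E = 0.6888 keV ≈ 0.689 keV.

0.689 keV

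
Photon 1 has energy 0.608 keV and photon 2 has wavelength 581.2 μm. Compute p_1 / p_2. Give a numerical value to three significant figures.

2.85e5

p_1 = 3.249e-25 kg·m/s (from energy = 0.608 keV, via p = E/c).
p_2 = 1.140e-30 kg·m/s (from wavelength = 581.2 μm, via p = h/λ).
Ratio = 3.249e-25 / 1.140e-30 = 2.85e5.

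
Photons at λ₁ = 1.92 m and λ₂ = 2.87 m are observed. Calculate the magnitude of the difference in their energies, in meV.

2.14 × 10^-4 meV

Using E = hc/λ: E₁ = 1.035 × 10^-25 J, E₂ = 6.921 × 10^-26 J.
|ΔE| = |1.035 × 10^-25 − 6.921 × 10^-26| = 3.42 × 10^-26 J = 2.14 × 10^-4 meV.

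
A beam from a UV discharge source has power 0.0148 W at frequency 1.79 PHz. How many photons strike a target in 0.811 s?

Total energy: E_total = P·t = 0.0148 × 0.811 = 0.01200 J.
Per-photon energy: E = 1.186e-18 J.
N = E_total / E_photon = 1.01e16.

1.01e16 photons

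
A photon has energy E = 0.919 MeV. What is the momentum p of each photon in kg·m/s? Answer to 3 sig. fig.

Take c = 2.99792458e8 m/s, 1 eV = 1.602176634e-19 J.
In SI units: E = 0.919 MeV = 1.4724e-13 J.
For a photon p = E/c, so p = 4.911e-22 kg·m/s.
So p ≈ 4.91e-22 kg·m/s.

4.91e-22 kg·m/s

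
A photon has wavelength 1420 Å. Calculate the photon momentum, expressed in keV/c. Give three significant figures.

Take h = 6.62607015 × 10^-34 J·s, c = 2.99792458 × 10^8 m/s, 1 eV = 1.602176634 × 10^-19 J.
In SI units: λ = 1420 Å = 1.42 × 10^-7 m.
Apply p = h/λ: p = 4.666 × 10^-27 kg·m/s.
Converting to keV/c: p = 0.008731 keV/c ≈ 8.73 × 10^-3 keV/c.

8.73 × 10^-3 keV/c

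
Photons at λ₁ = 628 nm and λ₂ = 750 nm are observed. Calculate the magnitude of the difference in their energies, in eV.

0.321 eV

Using E = hc/λ: E₁ = 3.163e-19 J, E₂ = 2.649e-19 J.
|ΔE| = |3.163e-19 − 2.649e-19| = 5.15e-20 J = 0.321 eV.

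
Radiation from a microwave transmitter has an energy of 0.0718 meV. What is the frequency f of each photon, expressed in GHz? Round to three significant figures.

Take h = 6.62607015e-34 J·s, 1 eV = 1.602176634e-19 J.
In SI units: E = 0.0718 meV = 1.1504e-23 J.
The photon relation is f = E/h, giving f = 1.736e10 Hz.
Converting to GHz: f = 17.36 GHz ≈ 17.4 GHz.

17.4 GHz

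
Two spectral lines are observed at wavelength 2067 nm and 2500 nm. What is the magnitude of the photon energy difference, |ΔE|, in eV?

0.104 eV

Using E = hc/λ: E₁ = 9.6103·10^-20 J, E₂ = 7.9458·10^-20 J.
|ΔE| = |9.6103·10^-20 − 7.9458·10^-20| = 1.66·10^-20 J = 0.104 eV.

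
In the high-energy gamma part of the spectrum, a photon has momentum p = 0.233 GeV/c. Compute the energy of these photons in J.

3.73 × 10^-11 J

Convert to SI: p = 0.233 GeV/c = 1.2452 × 10^-19 kg·m/s.
For a photon E = pc, so E = 3.733 × 10^-11 J.
So E ≈ 3.73 × 10^-11 J.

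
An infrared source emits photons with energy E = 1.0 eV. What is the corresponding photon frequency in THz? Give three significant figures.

In SI units: E = 1.0 eV = 1.6022e-19 J.
The photon relation is f = E/h, giving f = 2.418e14 Hz.
Converting to THz: f = 241.8 THz ≈ 242 THz.

242 THz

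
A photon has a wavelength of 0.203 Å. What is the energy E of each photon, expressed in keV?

Take h = 6.62607015e-34 J·s, c = 2.99792458e8 m/s, 1 eV = 1.602176634e-19 J.
First convert: λ = 0.203 Å = 2.03e-11 m.
The photon relation is E = hc/λ, giving E = 9.785e-15 J.
Converting to keV: E = 61.08 keV ≈ 61.1 keV.

61.1 keV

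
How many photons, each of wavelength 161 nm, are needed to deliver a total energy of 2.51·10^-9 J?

2.03·10^9 photons

Per-photon energy: E = 1.234·10^-18 J (from wavelength = 161 nm).
N = E_total / E_photon = 2.51·10^-9 J / 1.234·10^-18 J = 2.03·10^9.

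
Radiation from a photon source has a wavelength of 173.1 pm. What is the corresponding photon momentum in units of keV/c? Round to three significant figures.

7.16 keV/c

First convert: λ = 173.1 pm = 1.731e-10 m.
For a photon p = h/λ, so p = 3.828e-24 kg·m/s.
Converting to keV/c: p = 7.163 keV/c ≈ 7.16 keV/c.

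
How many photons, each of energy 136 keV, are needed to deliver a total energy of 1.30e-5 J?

Per-photon energy: E = 2.179e-14 J (from energy = 136 keV).
N = E_total / E_photon = 1.30e-5 J / 2.179e-14 J = 5.97e8.

5.97e8 photons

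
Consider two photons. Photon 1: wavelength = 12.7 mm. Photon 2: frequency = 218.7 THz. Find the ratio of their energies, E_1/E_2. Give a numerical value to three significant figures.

E_1 = 1.564e-23 J (from wavelength = 12.7 mm, via E = hc/λ).
E_2 = 1.449e-19 J (from frequency = 218.7 THz, via E = hf).
Ratio = 1.564e-23 / 1.449e-19 = 1.08e-4.

1.08e-4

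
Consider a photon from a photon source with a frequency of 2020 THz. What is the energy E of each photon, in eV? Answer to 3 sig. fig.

In SI units: f = 2020 THz = 2.02 × 10^15 Hz.
Since E = hf for a photon, E = 1.338 × 10^-18 J.
Converting to eV: E = 8.354 eV ≈ 8.35 eV.

8.35 eV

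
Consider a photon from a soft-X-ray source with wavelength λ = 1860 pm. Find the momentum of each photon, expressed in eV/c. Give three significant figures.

667 eV/c

Use h = 6.62607015 × 10^-34 J·s, c = 2.99792458 × 10^8 m/s, 1 eV = 1.602176634 × 10^-19 J.
In SI units: λ = 1860 pm = 1.860 × 10^-9 m.
For a photon p = h/λ, so p = 3.562 × 10^-25 kg·m/s.
Converting to eV/c: p = 666.6 eV/c ≈ 667 eV/c.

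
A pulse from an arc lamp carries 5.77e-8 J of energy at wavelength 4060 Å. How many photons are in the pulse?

Per-photon energy: E = 4.893e-19 J (from wavelength = 4060 Å).
N = E_total / E_photon = 5.77e-8 J / 4.893e-19 J = 1.18e11.

1.18e11 photons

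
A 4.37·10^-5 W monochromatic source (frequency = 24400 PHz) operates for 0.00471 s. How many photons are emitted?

1.27·10^7 photons

Total energy: E_total = P·t = 4.37·10^-5 × 0.00471 = 2.058·10^-7 J.
Per-photon energy: E = 1.617·10^-14 J.
N = E_total / E_photon = 1.27·10^7.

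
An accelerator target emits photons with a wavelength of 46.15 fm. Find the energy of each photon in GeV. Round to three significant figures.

0.0269 GeV

Convert to SI: λ = 46.15 fm = 4.615e-14 m.
For a photon E = hc/λ, so E = 4.304e-12 J.
Converting to GeV: E = 0.02687 GeV ≈ 0.0269 GeV.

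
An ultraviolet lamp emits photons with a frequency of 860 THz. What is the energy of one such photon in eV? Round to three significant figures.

In SI units: f = 860 THz = 8.6e14 Hz.
Since E = hf for a photon, E = 5.698e-19 J.
Converting to eV: E = 3.557 eV ≈ 3.56 eV.

3.56 eV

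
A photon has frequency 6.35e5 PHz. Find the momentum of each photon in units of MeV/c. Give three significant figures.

2.63 MeV/c

In SI units: f = 6.35e5 PHz = 6.35e20 Hz.
Since p = hf/c for a photon, p = 1.403e-21 kg·m/s.
Converting to MeV/c: p = 2.626 MeV/c ≈ 2.63 MeV/c.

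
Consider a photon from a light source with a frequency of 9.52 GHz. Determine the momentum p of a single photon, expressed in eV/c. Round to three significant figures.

Take h = 6.62607015 × 10^-34 J·s, c = 2.99792458 × 10^8 m/s, 1 eV = 1.602176634 × 10^-19 J.
In SI units: f = 9.52 GHz = 9.52 × 10^9 Hz.
For a photon p = hf/c, so p = 2.104 × 10^-32 kg·m/s.
Converting to eV/c: p = 3.937 × 10^-5 eV/c ≈ 3.94 × 10^-5 eV/c.

3.94 × 10^-5 eV/c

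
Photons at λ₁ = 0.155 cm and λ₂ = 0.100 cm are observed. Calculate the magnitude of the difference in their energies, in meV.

Using E = hc/λ: E₁ = 1.282·10^-22 J, E₂ = 1.986·10^-22 J.
|ΔE| = |1.282·10^-22 − 1.986·10^-22| = 7.05·10^-23 J = 0.440 meV.

0.440 meV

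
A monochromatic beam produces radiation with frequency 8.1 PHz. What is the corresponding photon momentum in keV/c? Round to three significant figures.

First convert: f = 8.1 PHz = 8.1e15 Hz.
Apply p = hf/c: p = 1.790e-26 kg·m/s.
Converting to keV/c: p = 0.03350 keV/c ≈ 0.0335 keV/c.

0.0335 keV/c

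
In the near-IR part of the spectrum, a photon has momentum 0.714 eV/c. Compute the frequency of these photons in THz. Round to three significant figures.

Convert to SI: p = 0.714 eV/c = 3.8158·10^-28 kg·m/s.
Since f = pc/h for a photon, f = 1.726·10^14 Hz.
Converting to THz: f = 172.6 THz ≈ 173 THz.

173 THz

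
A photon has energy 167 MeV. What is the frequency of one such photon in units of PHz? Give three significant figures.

Take h = 6.62607015 × 10^-34 J·s, 1 eV = 1.602176634 × 10^-19 J.
In SI units: E = 167 MeV = 2.6756 × 10^-11 J.
Since f = E/h for a photon, f = 4.038 × 10^22 Hz.
Converting to PHz: f = 4.038 × 10^7 PHz ≈ 4.04 × 10^7 PHz.

4.04 × 10^7 PHz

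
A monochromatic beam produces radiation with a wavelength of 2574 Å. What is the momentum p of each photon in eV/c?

4.82 eV/c

(h = 6.62607015 × 10^-34 J·s, c = 2.99792458 × 10^8 m/s, 1 eV = 1.602176634 × 10^-19 J.)
First convert: λ = 2574 Å = 2.574 × 10^-7 m.
Apply p = h/λ: p = 2.574 × 10^-27 kg·m/s.
Converting to eV/c: p = 4.817 eV/c ≈ 4.82 eV/c.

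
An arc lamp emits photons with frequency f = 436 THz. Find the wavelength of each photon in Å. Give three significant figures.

6880 Å

Use c = 2.99792458e8 m/s.
First convert: f = 436 THz = 4.36e14 Hz.
For a photon λ = c/f, so λ = 6.876e-7 m.
Converting to Å: λ = 6876 Å ≈ 6880 Å.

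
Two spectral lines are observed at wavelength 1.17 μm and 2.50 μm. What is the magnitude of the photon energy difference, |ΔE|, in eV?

0.564 eV

Using E = hc/λ: E₁ = 1.698·10^-19 J, E₂ = 7.946·10^-20 J.
|ΔE| = |1.698·10^-19 − 7.946·10^-20| = 9.03·10^-20 J = 0.564 eV.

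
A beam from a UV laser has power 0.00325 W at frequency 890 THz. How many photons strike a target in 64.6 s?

3.56 × 10^17 photons

Total energy: E_total = P·t = 0.00325 × 64.6 = 0.2099 J.
Per-photon energy: E = 5.897 × 10^-19 J.
N = E_total / E_photon = 3.56 × 10^17.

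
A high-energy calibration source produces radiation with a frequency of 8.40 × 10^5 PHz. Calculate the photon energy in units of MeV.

3.47 MeV

(h = 6.62607015 × 10^-34 J·s, 1 eV = 1.602176634 × 10^-19 J.)
Convert to SI: f = 8.40 × 10^5 PHz = 8.40 × 10^20 Hz.
The photon relation is E = hf, giving E = 5.566 × 10^-13 J.
Converting to MeV: E = 3.474 MeV ≈ 3.47 MeV.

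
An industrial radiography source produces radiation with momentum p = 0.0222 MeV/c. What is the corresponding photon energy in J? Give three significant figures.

3.56·10^-15 J

(c = 2.99792458·10^8 m/s, 1 eV = 1.602176634·10^-19 J.)
In SI units: p = 0.0222 MeV/c = 1.1864·10^-23 kg·m/s.
The photon relation is E = pc, giving E = 3.557·10^-15 J.
So E ≈ 3.56·10^-15 J.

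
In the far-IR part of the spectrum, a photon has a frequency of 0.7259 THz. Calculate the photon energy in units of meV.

Take h = 6.62607015·10^-34 J·s, 1 eV = 1.602176634·10^-19 J.
In SI units: f = 0.7259 THz = 7.259·10^11 Hz.
Apply E = hf: E = 4.810·10^-22 J.
Converting to meV: E = 3.002 meV ≈ 3.00 meV.

3.00 meV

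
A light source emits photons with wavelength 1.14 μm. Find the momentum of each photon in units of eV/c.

1.09 eV/c

Convert to SI: λ = 1.14 μm = 1.14 × 10^-6 m.
For a photon p = h/λ, so p = 5.812 × 10^-28 kg·m/s.
Converting to eV/c: p = 1.088 eV/c ≈ 1.09 eV/c.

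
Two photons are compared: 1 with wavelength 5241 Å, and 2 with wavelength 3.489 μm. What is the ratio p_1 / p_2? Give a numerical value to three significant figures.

6.66

p_1 = 1.264 × 10^-27 kg·m/s (from wavelength = 5241 Å, via p = h/λ).
p_2 = 1.899 × 10^-28 kg·m/s (from wavelength = 3.489 μm, via p = h/λ).
Ratio = 1.264 × 10^-27 / 1.899 × 10^-28 = 6.66.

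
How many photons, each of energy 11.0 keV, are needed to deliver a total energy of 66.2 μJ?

3.76 × 10^10 photons

Per-photon energy: E = 1.762 × 10^-15 J (from energy = 11.0 keV).
N = E_total / E_photon = 6.62 × 10^-5 J / 1.762 × 10^-15 J = 3.76 × 10^10.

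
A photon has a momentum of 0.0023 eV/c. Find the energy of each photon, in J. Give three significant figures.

Take c = 2.99792458 × 10^8 m/s, 1 eV = 1.602176634 × 10^-19 J.
In SI units: p = 0.0023 eV/c = 1.2292 × 10^-30 kg·m/s.
Since E = pc for a photon, E = 3.685 × 10^-22 J.
So E ≈ 3.69 × 10^-22 J.

3.69 × 10^-22 J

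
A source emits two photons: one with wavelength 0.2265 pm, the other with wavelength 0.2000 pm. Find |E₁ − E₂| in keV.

725 keV

Using E = hc/λ: E₁ = 8.7702e-13 J, E₂ = 9.9322e-13 J.
|ΔE| = |8.7702e-13 − 9.9322e-13| = 1.16e-13 J = 725 keV.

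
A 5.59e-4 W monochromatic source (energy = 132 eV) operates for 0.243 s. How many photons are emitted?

6.42e12 photons

Total energy: E_total = P·t = 5.59e-4 × 0.243 = 1.358e-4 J.
Per-photon energy: E = 2.115e-17 J.
N = E_total / E_photon = 6.42e12.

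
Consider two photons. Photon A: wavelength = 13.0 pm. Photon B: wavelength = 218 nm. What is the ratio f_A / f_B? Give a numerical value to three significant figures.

1.68 × 10^4

f_A = 2.306 × 10^19 Hz (from wavelength = 13.0 pm, via f = c/λ).
f_B = 1.375 × 10^15 Hz (from wavelength = 218 nm, via f = c/λ).
Ratio = 2.306 × 10^19 / 1.375 × 10^15 = 1.68 × 10^4.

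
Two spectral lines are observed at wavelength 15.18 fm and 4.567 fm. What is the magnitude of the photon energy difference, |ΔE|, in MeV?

190 MeV

Using E = hc/λ: E₁ = 1.3086e-11 J, E₂ = 4.3496e-11 J.
|ΔE| = |1.3086e-11 − 4.3496e-11| = 3.04e-11 J = 190 MeV.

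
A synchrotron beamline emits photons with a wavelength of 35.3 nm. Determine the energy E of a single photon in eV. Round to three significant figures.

35.1 eV

In SI units: λ = 35.3 nm = 3.53·10^-8 m.
Apply E = hc/λ: E = 5.627·10^-18 J.
Converting to eV: E = 35.12 eV ≈ 35.1 eV.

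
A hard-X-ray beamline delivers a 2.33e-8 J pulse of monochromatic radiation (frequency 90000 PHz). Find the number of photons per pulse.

3.91e5 photons

Per-photon energy: E = 5.963e-14 J (from frequency = 90000 PHz).
N = E_total / E_photon = 2.33e-8 J / 5.963e-14 J = 3.91e5.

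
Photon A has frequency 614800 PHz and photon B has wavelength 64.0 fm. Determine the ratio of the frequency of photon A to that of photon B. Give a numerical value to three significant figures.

0.131

f_A = 6.148 × 10^20 Hz (from frequency = 614800 PHz, via f given directly).
f_B = 4.684 × 10^21 Hz (from wavelength = 64.0 fm, via f = c/λ).
Ratio = 6.148 × 10^20 / 4.684 × 10^21 = 0.131.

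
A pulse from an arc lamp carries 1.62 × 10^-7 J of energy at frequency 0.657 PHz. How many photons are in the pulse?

3.72 × 10^11 photons

Per-photon energy: E = 4.353 × 10^-19 J (from frequency = 0.657 PHz).
N = E_total / E_photon = 1.62 × 10^-7 J / 4.353 × 10^-19 J = 3.72 × 10^11.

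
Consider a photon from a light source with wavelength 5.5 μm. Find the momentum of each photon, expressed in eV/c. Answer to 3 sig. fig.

0.225 eV/c

Use h = 6.62607015e-34 J·s, c = 2.99792458e8 m/s, 1 eV = 1.602176634e-19 J.
Convert to SI: λ = 5.5 μm = 5.5e-6 m.
Since p = h/λ for a photon, p = 1.205e-28 kg·m/s.
Converting to eV/c: p = 0.2254 eV/c ≈ 0.225 eV/c.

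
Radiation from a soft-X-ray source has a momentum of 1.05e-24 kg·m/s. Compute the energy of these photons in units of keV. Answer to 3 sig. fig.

For a photon E = pc, so E = 3.148e-16 J.
Converting to keV: E = 1.965 keV ≈ 1.96 keV.

1.96 keV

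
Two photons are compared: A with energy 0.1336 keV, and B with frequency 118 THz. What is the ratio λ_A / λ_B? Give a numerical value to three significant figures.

λ_A = 9.280·10^-9 m (from energy = 0.1336 keV, via λ = hc/E).
λ_B = 2.541·10^-6 m (from frequency = 118 THz, via λ = c/f).
Ratio = 9.280·10^-9 / 2.541·10^-6 = 3.65·10^-3.

3.65·10^-3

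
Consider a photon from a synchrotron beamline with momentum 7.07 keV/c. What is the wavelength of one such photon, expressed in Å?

1.75 Å

Take h = 6.62607015e-34 J·s, c = 2.99792458e8 m/s, 1 eV = 1.602176634e-19 J.
First convert: p = 7.07 keV/c = 3.7784e-24 kg·m/s.
For a photon λ = h/p, so λ = 1.754e-10 m.
Converting to Å: λ = 1.754 Å ≈ 1.75 Å.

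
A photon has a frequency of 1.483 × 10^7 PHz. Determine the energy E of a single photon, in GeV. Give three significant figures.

Use h = 6.62607015 × 10^-34 J·s, 1 eV = 1.602176634 × 10^-19 J.
Convert to SI: f = 1.483 × 10^7 PHz = 1.483 × 10^22 Hz.
The photon relation is E = hf, giving E = 9.826 × 10^-12 J.
Converting to GeV: E = 0.06133 GeV ≈ 0.0613 GeV.

0.0613 GeV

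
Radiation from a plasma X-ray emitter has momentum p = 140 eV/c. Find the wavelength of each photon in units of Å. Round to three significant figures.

88.6 Å

Take h = 6.62607015 × 10^-34 J·s, c = 2.99792458 × 10^8 m/s, 1 eV = 1.602176634 × 10^-19 J.
First convert: p = 140 eV/c = 7.4820 × 10^-26 kg·m/s.
For a photon λ = h/p, so λ = 8.856 × 10^-9 m.
Converting to Å: λ = 88.56 Å ≈ 88.6 Å.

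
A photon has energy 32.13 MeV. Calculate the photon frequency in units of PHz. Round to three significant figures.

7.77e6 PHz

(h = 6.62607015e-34 J·s, 1 eV = 1.602176634e-19 J.)
In SI units: E = 32.13 MeV = 5.1478e-12 J.
Apply f = E/h: f = 7.769e21 Hz.
Converting to PHz: f = 7.769e6 PHz ≈ 7.77e6 PHz.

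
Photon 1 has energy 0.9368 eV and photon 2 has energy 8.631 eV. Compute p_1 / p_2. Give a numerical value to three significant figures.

0.109

p_1 = 5.007 × 10^-28 kg·m/s (from energy = 0.9368 eV, via p = E/c).
p_2 = 4.613 × 10^-27 kg·m/s (from energy = 8.631 eV, via p = E/c).
Ratio = 5.007 × 10^-28 / 4.613 × 10^-27 = 0.109.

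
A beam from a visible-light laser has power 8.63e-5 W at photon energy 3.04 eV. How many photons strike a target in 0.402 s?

Total energy: E_total = P·t = 8.63e-5 × 0.402 = 3.469e-5 J.
Per-photon energy: E = 4.871e-19 J.
N = E_total / E_photon = 7.12e13.

7.12e13 photons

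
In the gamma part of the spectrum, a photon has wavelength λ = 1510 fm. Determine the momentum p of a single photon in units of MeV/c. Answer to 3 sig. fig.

0.821 MeV/c

Take h = 6.62607015·10^-34 J·s, c = 2.99792458·10^8 m/s, 1 eV = 1.602176634·10^-19 J.
In SI units: λ = 1510 fm = 1.51·10^-12 m.
For a photon p = h/λ, so p = 4.388·10^-22 kg·m/s.
Converting to MeV/c: p = 0.8211 MeV/c ≈ 0.821 MeV/c.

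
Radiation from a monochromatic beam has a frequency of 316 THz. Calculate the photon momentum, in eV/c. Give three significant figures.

1.31 eV/c

First convert: f = 316 THz = 3.16 × 10^14 Hz.
Since p = hf/c for a photon, p = 6.984 × 10^-28 kg·m/s.
Converting to eV/c: p = 1.307 eV/c ≈ 1.31 eV/c.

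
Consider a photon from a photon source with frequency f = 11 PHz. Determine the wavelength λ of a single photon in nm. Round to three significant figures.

Use c = 2.99792458 × 10^8 m/s.
First convert: f = 11 PHz = 1.1 × 10^16 Hz.
For a photon λ = c/f, so λ = 2.725 × 10^-8 m.
Converting to nm: λ = 27.25 nm ≈ 27.3 nm.

27.3 nm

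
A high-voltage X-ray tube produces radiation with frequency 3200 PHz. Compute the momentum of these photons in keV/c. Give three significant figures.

13.2 keV/c

Use h = 6.62607015·10^-34 J·s, c = 2.99792458·10^8 m/s, 1 eV = 1.602176634·10^-19 J.
First convert: f = 3200 PHz = 3.20·10^18 Hz.
Since p = hf/c for a photon, p = 7.073·10^-24 kg·m/s.
Converting to keV/c: p = 13.23 keV/c ≈ 13.2 keV/c.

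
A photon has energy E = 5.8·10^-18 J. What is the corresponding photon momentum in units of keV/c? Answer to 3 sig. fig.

The photon relation is p = E/c, giving p = 1.935·10^-26 kg·m/s.
Converting to keV/c: p = 0.03620 keV/c ≈ 0.0362 keV/c.

0.0362 keV/c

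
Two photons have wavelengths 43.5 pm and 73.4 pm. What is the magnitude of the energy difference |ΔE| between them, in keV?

11.6 keV

Using E = hc/λ: E₁ = 4.567 × 10^-15 J, E₂ = 2.706 × 10^-15 J.
|ΔE| = |4.567 × 10^-15 − 2.706 × 10^-15| = 1.86 × 10^-15 J = 11.6 keV.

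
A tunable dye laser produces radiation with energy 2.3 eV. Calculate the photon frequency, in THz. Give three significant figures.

Take h = 6.62607015e-34 J·s, 1 eV = 1.602176634e-19 J.
In SI units: E = 2.3 eV = 3.6850e-19 J.
The photon relation is f = E/h, giving f = 5.561e14 Hz.
Converting to THz: f = 556.1 THz ≈ 556 THz.

556 THz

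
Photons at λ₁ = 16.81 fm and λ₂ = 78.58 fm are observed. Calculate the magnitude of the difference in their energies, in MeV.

58.0 MeV

Using E = hc/λ: E₁ = 1.1817e-11 J, E₂ = 2.5279e-12 J.
|ΔE| = |1.1817e-11 − 2.5279e-12| = 9.29e-12 J = 58.0 MeV.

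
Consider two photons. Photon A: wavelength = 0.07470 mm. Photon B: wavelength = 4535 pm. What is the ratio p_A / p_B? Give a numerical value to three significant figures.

6.07e-5

p_A = 8.870e-30 kg·m/s (from wavelength = 0.07470 mm, via p = h/λ).
p_B = 1.461e-25 kg·m/s (from wavelength = 4535 pm, via p = h/λ).
Ratio = 8.870e-30 / 1.461e-25 = 6.07e-5.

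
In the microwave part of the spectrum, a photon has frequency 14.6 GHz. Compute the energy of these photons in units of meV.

0.0604 meV

First convert: f = 14.6 GHz = 1.46e10 Hz.
Apply E = hf: E = 9.674e-24 J.
Converting to meV: E = 0.06038 meV ≈ 0.0604 meV.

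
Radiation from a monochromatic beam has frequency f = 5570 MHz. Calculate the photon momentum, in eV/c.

2.30e-5 eV/c

Use h = 6.62607015e-34 J·s, c = 2.99792458e8 m/s, 1 eV = 1.602176634e-19 J.
In SI units: f = 5570 MHz = 5.57e9 Hz.
The photon relation is p = hf/c, giving p = 1.231e-32 kg·m/s.
Converting to eV/c: p = 2.304e-5 eV/c ≈ 2.30e-5 eV/c.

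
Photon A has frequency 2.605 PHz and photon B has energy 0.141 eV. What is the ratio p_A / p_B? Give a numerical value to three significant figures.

76.4

p_A = 5.758 × 10^-27 kg·m/s (from frequency = 2.605 PHz, via p = hf/c).
p_B = 7.535 × 10^-29 kg·m/s (from energy = 0.141 eV, via p = E/c).
Ratio = 5.758 × 10^-27 / 7.535 × 10^-29 = 76.4.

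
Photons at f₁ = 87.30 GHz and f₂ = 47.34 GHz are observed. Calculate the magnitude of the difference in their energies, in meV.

0.165 meV

Using E = hf: E₁ = 5.7846 × 10^-23 J, E₂ = 3.1368 × 10^-23 J.
|ΔE| = |5.7846 × 10^-23 − 3.1368 × 10^-23| = 2.65 × 10^-23 J = 0.165 meV.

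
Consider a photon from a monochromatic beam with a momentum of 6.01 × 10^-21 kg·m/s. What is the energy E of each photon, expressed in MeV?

Take c = 2.99792458 × 10^8 m/s, 1 eV = 1.602176634 × 10^-19 J.
Apply E = pc: E = 1.802 × 10^-12 J.
Converting to MeV: E = 11.25 MeV ≈ 11.2 MeV.

11.2 MeV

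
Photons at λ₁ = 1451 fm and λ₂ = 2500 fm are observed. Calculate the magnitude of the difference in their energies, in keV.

359 keV

Using E = hc/λ: E₁ = 1.3690 × 10^-13 J, E₂ = 7.9458 × 10^-14 J.
|ΔE| = |1.3690 × 10^-13 − 7.9458 × 10^-14| = 5.74 × 10^-14 J = 359 keV.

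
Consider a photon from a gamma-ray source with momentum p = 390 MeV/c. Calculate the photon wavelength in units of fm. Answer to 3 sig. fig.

In SI units: p = 390 MeV/c = 2.0843 × 10^-19 kg·m/s.
The photon relation is λ = h/p, giving λ = 3.179 × 10^-15 m.
Converting to fm: λ = 3.179 fm ≈ 3.18 fm.

3.18 fm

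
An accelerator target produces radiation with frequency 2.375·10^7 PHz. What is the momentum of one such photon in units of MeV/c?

In SI units: f = 2.375·10^7 PHz = 2.375·10^22 Hz.
The photon relation is p = hf/c, giving p = 5.249·10^-20 kg·m/s.
Converting to MeV/c: p = 98.22 MeV/c ≈ 98.2 MeV/c.

98.2 MeV/c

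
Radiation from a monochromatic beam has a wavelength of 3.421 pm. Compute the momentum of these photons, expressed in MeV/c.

0.362 MeV/c

In SI units: λ = 3.421 pm = 3.421e-12 m.
Since p = h/λ for a photon, p = 1.937e-22 kg·m/s.
Converting to MeV/c: p = 0.3624 MeV/c ≈ 0.362 MeV/c.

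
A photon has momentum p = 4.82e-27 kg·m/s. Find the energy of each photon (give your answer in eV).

Apply E = pc: E = 1.445e-18 J.
Converting to eV: E = 9.019 eV ≈ 9.02 eV.

9.02 eV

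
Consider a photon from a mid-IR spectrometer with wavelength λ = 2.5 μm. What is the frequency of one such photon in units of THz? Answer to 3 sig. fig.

Take c = 2.99792458e8 m/s.
In SI units: λ = 2.5 μm = 2.5e-6 m.
Apply f = c/λ: f = 1.199e14 Hz.
Converting to THz: f = 119.9 THz ≈ 120 THz.

120 THz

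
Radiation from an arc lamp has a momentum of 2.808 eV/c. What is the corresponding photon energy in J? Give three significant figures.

4.50e-19 J

Convert to SI: p = 2.808 eV/c = 1.5007e-27 kg·m/s.
Since E = pc for a photon, E = 4.499e-19 J.
So E ≈ 4.50e-19 J.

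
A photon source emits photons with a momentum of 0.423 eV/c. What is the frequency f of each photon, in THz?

Convert to SI: p = 0.423 eV/c = 2.2606 × 10^-28 kg·m/s.
The photon relation is f = pc/h, giving f = 1.023 × 10^14 Hz.
Converting to THz: f = 102.3 THz ≈ 102 THz.

102 THz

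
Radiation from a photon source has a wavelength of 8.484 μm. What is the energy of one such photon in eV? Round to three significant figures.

0.146 eV

Use h = 6.62607015e-34 J·s, c = 2.99792458e8 m/s, 1 eV = 1.602176634e-19 J.
In SI units: λ = 8.484 μm = 8.484e-6 m.
Since E = hc/λ for a photon, E = 2.341e-20 J.
Converting to eV: E = 0.1461 eV ≈ 0.146 eV.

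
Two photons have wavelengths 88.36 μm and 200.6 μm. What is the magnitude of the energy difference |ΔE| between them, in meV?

7.85 meV

Using E = hc/λ: E₁ = 2.2481 × 10^-21 J, E₂ = 9.9025 × 10^-22 J.
|ΔE| = |2.2481 × 10^-21 − 9.9025 × 10^-22| = 1.26 × 10^-21 J = 7.85 meV.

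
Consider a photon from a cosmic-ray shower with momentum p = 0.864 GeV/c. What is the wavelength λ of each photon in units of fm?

1.44 fm

Convert to SI: p = 0.864 GeV/c = 4.6175e-19 kg·m/s.
The photon relation is λ = h/p, giving λ = 1.435e-15 m.
Converting to fm: λ = 1.435 fm ≈ 1.44 fm.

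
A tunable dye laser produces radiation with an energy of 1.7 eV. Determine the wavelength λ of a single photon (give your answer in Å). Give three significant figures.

7290 Å

Take h = 6.62607015 × 10^-34 J·s, c = 2.99792458 × 10^8 m/s, 1 eV = 1.602176634 × 10^-19 J.
First convert: E = 1.7 eV = 2.7237 × 10^-19 J.
For a photon λ = hc/E, so λ = 7.293 × 10^-7 m.
Converting to Å: λ = 7293 Å ≈ 7290 Å.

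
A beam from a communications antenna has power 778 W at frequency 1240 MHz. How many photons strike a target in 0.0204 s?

Total energy: E_total = P·t = 778 × 0.0204 = 15.87 J.
Per-photon energy: E = 8.216e-25 J.
N = E_total / E_photon = 1.93e25.

1.93e25 photons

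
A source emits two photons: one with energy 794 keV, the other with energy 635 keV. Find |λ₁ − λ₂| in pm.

0.391 pm

Using λ = hc/E: λ₁ = 1.562e-12 m, λ₂ = 1.953e-12 m.
|Δλ| = |1.562e-12 − 1.953e-12| = 3.91e-13 m = 0.391 pm.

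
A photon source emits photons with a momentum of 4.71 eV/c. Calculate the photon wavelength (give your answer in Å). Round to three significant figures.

Use h = 6.62607015e-34 J·s, c = 2.99792458e8 m/s, 1 eV = 1.602176634e-19 J.
First convert: p = 4.71 eV/c = 2.5172e-27 kg·m/s.
Since λ = h/p for a photon, λ = 2.632e-7 m.
Converting to Å: λ = 2632 Å ≈ 2630 Å.

2630 Å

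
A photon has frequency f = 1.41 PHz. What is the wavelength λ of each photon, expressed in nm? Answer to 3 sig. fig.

Convert to SI: f = 1.41 PHz = 1.41 × 10^15 Hz.
The photon relation is λ = c/f, giving λ = 2.126 × 10^-7 m.
Converting to nm: λ = 212.6 nm ≈ 213 nm.

213 nm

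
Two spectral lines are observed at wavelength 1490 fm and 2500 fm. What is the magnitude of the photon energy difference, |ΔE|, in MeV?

0.336 MeV

Using E = hc/λ: E₁ = 1.3332e-13 J, E₂ = 7.9458e-14 J.
|ΔE| = |1.3332e-13 − 7.9458e-14| = 5.39e-14 J = 0.336 MeV.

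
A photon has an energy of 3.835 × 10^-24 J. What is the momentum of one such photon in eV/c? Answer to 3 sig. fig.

2.39 × 10^-5 eV/c

Use c = 2.99792458 × 10^8 m/s, 1 eV = 1.602176634 × 10^-19 J.
Since p = E/c for a photon, p = 1.279 × 10^-32 kg·m/s.
Converting to eV/c: p = 2.394 × 10^-5 eV/c ≈ 2.39 × 10^-5 eV/c.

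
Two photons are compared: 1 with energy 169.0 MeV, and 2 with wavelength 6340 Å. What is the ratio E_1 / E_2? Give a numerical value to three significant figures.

8.64 × 10^7

E_1 = 2.708 × 10^-11 J (from energy = 169.0 MeV, via E given directly).
E_2 = 3.133 × 10^-19 J (from wavelength = 6340 Å, via E = hc/λ).
Ratio = 2.708 × 10^-11 / 3.133 × 10^-19 = 8.64 × 10^7.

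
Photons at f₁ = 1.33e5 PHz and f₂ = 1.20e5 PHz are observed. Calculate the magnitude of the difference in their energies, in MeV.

0.0538 MeV

Using E = hf: E₁ = 8.813e-14 J, E₂ = 7.951e-14 J.
|ΔE| = |8.813e-14 − 7.951e-14| = 8.61e-15 J = 0.0538 MeV.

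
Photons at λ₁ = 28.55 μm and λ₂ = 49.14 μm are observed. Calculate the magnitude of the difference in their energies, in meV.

18.2 meV

Using E = hc/λ: E₁ = 6.9578·10^-21 J, E₂ = 4.0424·10^-21 J.
|ΔE| = |6.9578·10^-21 − 4.0424·10^-21| = 2.92·10^-21 J = 18.2 meV.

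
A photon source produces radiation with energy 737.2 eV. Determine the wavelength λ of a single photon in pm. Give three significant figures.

1680 pm

Take h = 6.62607015 × 10^-34 J·s, c = 2.99792458 × 10^8 m/s, 1 eV = 1.602176634 × 10^-19 J.
Convert to SI: E = 737.2 eV = 1.1811 × 10^-16 J.
Since λ = hc/E for a photon, λ = 1.682 × 10^-9 m.
Converting to pm: λ = 1682 pm ≈ 1680 pm.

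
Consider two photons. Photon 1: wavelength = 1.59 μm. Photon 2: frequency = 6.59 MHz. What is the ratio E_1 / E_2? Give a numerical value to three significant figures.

E_1 = 1.249 × 10^-19 J (from wavelength = 1.59 μm, via E = hc/λ).
E_2 = 4.367 × 10^-27 J (from frequency = 6.59 MHz, via E = hf).
Ratio = 1.249 × 10^-19 / 4.367 × 10^-27 = 2.86 × 10^7.

2.86 × 10^7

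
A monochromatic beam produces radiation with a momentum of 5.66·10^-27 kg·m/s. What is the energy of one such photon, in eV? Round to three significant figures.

10.6 eV

Use c = 2.99792458·10^8 m/s, 1 eV = 1.602176634·10^-19 J.
Apply E = pc: E = 1.697·10^-18 J.
Converting to eV: E = 10.59 eV ≈ 10.6 eV.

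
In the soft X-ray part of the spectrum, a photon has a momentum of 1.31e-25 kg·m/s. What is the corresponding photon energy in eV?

For a photon E = pc, so E = 3.927e-17 J.
Converting to eV: E = 245.1 eV ≈ 245 eV.

245 eV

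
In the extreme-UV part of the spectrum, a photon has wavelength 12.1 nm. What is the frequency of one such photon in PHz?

24.8 PHz

(c = 2.99792458 × 10^8 m/s.)
Convert to SI: λ = 12.1 nm = 1.21 × 10^-8 m.
The photon relation is f = c/λ, giving f = 2.478 × 10^16 Hz.
Converting to PHz: f = 24.78 PHz ≈ 24.8 PHz.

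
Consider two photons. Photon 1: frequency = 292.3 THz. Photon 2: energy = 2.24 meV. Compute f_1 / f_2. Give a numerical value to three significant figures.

540

f_1 = 2.923e14 Hz (from frequency = 292.3 THz, via f given directly).
f_2 = 5.416e11 Hz (from energy = 2.24 meV, via f = E/h).
Ratio = 2.923e14 / 5.416e11 = 540.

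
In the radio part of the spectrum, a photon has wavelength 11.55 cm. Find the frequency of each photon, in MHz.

In SI units: λ = 11.55 cm = 0.1155 m.
Since f = c/λ for a photon, f = 2.596 × 10^9 Hz.
Converting to MHz: f = 2596 MHz ≈ 2600 MHz.

2600 MHz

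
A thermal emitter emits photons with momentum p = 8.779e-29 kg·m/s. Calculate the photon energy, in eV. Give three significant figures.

Use c = 2.99792458e8 m/s, 1 eV = 1.602176634e-19 J.
For a photon E = pc, so E = 2.632e-20 J.
Converting to eV: E = 0.1643 eV ≈ 0.164 eV.

0.164 eV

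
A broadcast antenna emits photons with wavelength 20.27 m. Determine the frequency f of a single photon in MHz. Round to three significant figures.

14.8 MHz

The photon relation is f = c/λ, giving f = 1.479e7 Hz.
Converting to MHz: f = 14.79 MHz ≈ 14.8 MHz.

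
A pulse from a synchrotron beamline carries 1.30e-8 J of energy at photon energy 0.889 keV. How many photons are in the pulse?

Per-photon energy: E = 1.424e-16 J (from energy = 0.889 keV).
N = E_total / E_photon = 1.30e-8 J / 1.424e-16 J = 9.13e7.

9.13e7 photons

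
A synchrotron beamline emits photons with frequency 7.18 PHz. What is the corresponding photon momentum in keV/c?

First convert: f = 7.18 PHz = 7.18·10^15 Hz.
Since p = hf/c for a photon, p = 1.587·10^-26 kg·m/s.
Converting to keV/c: p = 0.02969 keV/c ≈ 0.0297 keV/c.

0.0297 keV/c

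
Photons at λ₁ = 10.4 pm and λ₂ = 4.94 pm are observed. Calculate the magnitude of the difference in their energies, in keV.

132 keV

Using E = hc/λ: E₁ = 1.910e-14 J, E₂ = 4.021e-14 J.
|ΔE| = |1.910e-14 − 4.021e-14| = 2.11e-14 J = 132 keV.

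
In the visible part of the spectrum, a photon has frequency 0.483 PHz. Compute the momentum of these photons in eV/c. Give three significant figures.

First convert: f = 0.483 PHz = 4.83 × 10^14 Hz.
Since p = hf/c for a photon, p = 1.068 × 10^-27 kg·m/s.
Converting to eV/c: p = 1.998 eV/c ≈ 2.00 eV/c.

2.00 eV/c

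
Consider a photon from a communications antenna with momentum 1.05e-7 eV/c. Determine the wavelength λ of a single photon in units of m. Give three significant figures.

11.8 m

First convert: p = 1.05e-7 eV/c = 5.6115e-35 kg·m/s.
Apply λ = h/p: λ = 11.81 m.
So λ ≈ 11.8 m.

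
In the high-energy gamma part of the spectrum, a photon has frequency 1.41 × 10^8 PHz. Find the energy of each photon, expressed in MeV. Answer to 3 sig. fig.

(h = 6.62607015 × 10^-34 J·s, 1 eV = 1.602176634 × 10^-19 J.)
First convert: f = 1.41 × 10^8 PHz = 1.41 × 10^23 Hz.
For a photon E = hf, so E = 9.343 × 10^-11 J.
Converting to MeV: E = 583.1 MeV ≈ 583 MeV.

583 MeV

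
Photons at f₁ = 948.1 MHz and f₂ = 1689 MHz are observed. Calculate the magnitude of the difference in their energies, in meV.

3.06·10^-3 meV

Using E = hf: E₁ = 6.2822·10^-25 J, E₂ = 1.1191·10^-24 J.
|ΔE| = |6.2822·10^-25 − 1.1191·10^-24| = 4.91·10^-25 J = 3.06·10^-3 meV.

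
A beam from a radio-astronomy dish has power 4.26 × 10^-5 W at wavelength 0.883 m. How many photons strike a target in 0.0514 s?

9.73 × 10^18 photons

Total energy: E_total = P·t = 4.26 × 10^-5 × 0.0514 = 2.190 × 10^-6 J.
Per-photon energy: E = 2.250 × 10^-25 J.
N = E_total / E_photon = 9.73 × 10^18.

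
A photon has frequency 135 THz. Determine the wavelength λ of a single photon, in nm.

2220 nm

Take c = 2.99792458e8 m/s.
First convert: f = 135 THz = 1.35e14 Hz.
The photon relation is λ = c/f, giving λ = 2.221e-6 m.
Converting to nm: λ = 2221 nm ≈ 2220 nm.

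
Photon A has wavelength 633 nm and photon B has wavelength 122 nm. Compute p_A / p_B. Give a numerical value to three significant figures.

0.193

p_A = 1.047 × 10^-27 kg·m/s (from wavelength = 633 nm, via p = h/λ).
p_B = 5.431 × 10^-27 kg·m/s (from wavelength = 122 nm, via p = h/λ).
Ratio = 1.047 × 10^-27 / 5.431 × 10^-27 = 0.193.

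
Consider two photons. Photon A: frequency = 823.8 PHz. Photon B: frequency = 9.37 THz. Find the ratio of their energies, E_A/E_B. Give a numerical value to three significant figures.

8.79e4

E_A = 5.459e-16 J (from frequency = 823.8 PHz, via E = hf).
E_B = 6.209e-21 J (from frequency = 9.37 THz, via E = hf).
Ratio = 5.459e-16 / 6.209e-21 = 8.79e4.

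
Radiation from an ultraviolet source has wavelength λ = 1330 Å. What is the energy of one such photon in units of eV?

9.32 eV

Convert to SI: λ = 1330 Å = 1.33e-7 m.
The photon relation is E = hc/λ, giving E = 1.494e-18 J.
Converting to eV: E = 9.322 eV ≈ 9.32 eV.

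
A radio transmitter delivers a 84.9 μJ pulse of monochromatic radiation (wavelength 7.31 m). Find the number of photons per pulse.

3.12·10^21 photons

Per-photon energy: E = 2.717·10^-26 J (from wavelength = 7.31 m).
N = E_total / E_photon = 8.49·10^-5 J / 2.717·10^-26 J = 3.12·10^21.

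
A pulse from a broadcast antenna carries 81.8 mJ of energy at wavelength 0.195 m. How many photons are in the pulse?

8.03e22 photons

Per-photon energy: E = 1.019e-24 J (from wavelength = 0.195 m).
N = E_total / E_photon = 0.0818 J / 1.019e-24 J = 8.03e22.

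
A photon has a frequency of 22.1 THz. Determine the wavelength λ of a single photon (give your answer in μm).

First convert: f = 22.1 THz = 2.21e13 Hz.
Apply λ = c/f: λ = 1.357e-5 m.
Converting to μm: λ = 13.57 μm ≈ 13.6 μm.

13.6 μm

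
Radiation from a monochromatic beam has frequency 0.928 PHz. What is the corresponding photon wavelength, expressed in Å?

3230 Å

(c = 2.99792458e8 m/s.)
First convert: f = 0.928 PHz = 9.28e14 Hz.
For a photon λ = c/f, so λ = 3.231e-7 m.
Converting to Å: λ = 3231 Å ≈ 3230 Å.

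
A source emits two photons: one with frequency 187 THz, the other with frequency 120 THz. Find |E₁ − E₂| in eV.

Using E = hf: E₁ = 1.239 × 10^-19 J, E₂ = 7.951 × 10^-20 J.
|ΔE| = |1.239 × 10^-19 − 7.951 × 10^-20| = 4.44 × 10^-20 J = 0.277 eV.

0.277 eV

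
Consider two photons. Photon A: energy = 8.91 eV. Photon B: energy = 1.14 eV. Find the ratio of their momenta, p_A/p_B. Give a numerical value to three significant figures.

7.82

p_A = 4.762e-27 kg·m/s (from energy = 8.91 eV, via p = E/c).
p_B = 6.092e-28 kg·m/s (from energy = 1.14 eV, via p = E/c).
Ratio = 4.762e-27 / 6.092e-28 = 7.82.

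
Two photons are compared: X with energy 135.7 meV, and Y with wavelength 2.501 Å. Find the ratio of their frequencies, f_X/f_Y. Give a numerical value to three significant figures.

f_X = 3.281e13 Hz (from energy = 135.7 meV, via f = E/h).
f_Y = 1.199e18 Hz (from wavelength = 2.501 Å, via f = c/λ).
Ratio = 3.281e13 / 1.199e18 = 2.74e-5.

2.74e-5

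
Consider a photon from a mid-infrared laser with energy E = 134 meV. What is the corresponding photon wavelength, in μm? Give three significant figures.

Take h = 6.62607015e-34 J·s, c = 2.99792458e8 m/s, 1 eV = 1.602176634e-19 J.
In SI units: E = 134 meV = 2.1469e-20 J.
The photon relation is λ = hc/E, giving λ = 9.253e-6 m.
Converting to μm: λ = 9.253 μm ≈ 9.25 μm.

9.25 μm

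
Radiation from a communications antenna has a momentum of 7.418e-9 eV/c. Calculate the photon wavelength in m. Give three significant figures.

Convert to SI: p = 7.418e-9 eV/c = 3.9644e-36 kg·m/s.
The photon relation is λ = h/p, giving λ = 167.1 m.
So λ ≈ 167 m.

167 m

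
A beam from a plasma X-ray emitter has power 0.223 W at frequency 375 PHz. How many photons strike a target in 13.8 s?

1.24 × 10^16 photons

Total energy: E_total = P·t = 0.223 × 13.8 = 3.077 J.
Per-photon energy: E = 2.485 × 10^-16 J.
N = E_total / E_photon = 1.24 × 10^16.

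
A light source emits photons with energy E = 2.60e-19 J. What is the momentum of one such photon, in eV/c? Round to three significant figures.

1.62 eV/c

Take c = 2.99792458e8 m/s, 1 eV = 1.602176634e-19 J.
The photon relation is p = E/c, giving p = 8.673e-28 kg·m/s.
Converting to eV/c: p = 1.623 eV/c ≈ 1.62 eV/c.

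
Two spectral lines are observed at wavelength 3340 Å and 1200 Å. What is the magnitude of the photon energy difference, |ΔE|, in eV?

Using E = hc/λ: E₁ = 5.947 × 10^-19 J, E₂ = 1.655 × 10^-18 J.
|ΔE| = |5.947 × 10^-19 − 1.655 × 10^-18| = 1.06 × 10^-18 J = 6.62 eV.

6.62 eV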